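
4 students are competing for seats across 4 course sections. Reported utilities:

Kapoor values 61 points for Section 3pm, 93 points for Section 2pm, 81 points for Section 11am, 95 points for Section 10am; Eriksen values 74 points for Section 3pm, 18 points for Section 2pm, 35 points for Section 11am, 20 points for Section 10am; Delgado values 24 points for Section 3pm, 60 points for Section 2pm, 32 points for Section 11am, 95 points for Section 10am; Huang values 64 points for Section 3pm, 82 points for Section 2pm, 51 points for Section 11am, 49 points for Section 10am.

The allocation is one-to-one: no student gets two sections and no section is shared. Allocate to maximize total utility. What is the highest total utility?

Optimal: Kapoor→Section 11am (81 points), Eriksen→Section 3pm (74 points), Delgado→Section 10am (95 points), Huang→Section 2pm (82 points) — total 81+74+95+82 = 332 points.
Max-entry greedy (repeatedly take the single best remaining cell) gives 283 points, worse by 49.
Next-best assignment: Kapoor→Section 2pm, Eriksen→Section 3pm, Delgado→Section 10am, Huang→Section 11am = 313 points.
Swapping Kapoor↔Huang (Kapoor→Section 2pm 93 points, Huang→Section 11am 51 points) loses 19.
Checked against all permutations: 332 points is optimal.

Maximum total: 332 points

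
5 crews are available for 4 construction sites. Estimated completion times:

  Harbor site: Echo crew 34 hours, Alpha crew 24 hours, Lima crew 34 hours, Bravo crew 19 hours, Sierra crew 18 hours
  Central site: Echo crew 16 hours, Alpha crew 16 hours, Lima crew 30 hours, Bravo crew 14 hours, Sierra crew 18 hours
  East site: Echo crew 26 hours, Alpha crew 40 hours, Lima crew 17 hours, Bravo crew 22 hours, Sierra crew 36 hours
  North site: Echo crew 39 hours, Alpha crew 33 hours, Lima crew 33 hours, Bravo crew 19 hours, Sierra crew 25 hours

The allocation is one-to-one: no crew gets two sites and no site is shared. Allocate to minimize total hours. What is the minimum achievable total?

Optimal: Sierra crew→Harbor site (18 hours), Echo crew→Central site (16 hours), Lima crew→East site (17 hours), Bravo crew→North site (19 hours) — total 18+16+17+19 = 70 hours.
Column-greedy (each site in turn goes to its cheapest remaining crew) gives 82 hours, worse by 12.
Swapping Sierra crew↔Bravo crew (Sierra crew→North site 25 hours, Bravo crew→Harbor site 19 hours) adds 7.

Minimum total: 70 hours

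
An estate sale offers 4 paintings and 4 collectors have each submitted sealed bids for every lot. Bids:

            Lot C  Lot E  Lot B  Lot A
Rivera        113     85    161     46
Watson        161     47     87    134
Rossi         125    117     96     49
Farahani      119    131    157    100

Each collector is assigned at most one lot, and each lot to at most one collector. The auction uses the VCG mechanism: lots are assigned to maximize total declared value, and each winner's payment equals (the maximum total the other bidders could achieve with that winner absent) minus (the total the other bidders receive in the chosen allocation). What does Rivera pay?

Rivera pays $45.

Efficient allocation: Rivera→Lot B ($161), Watson→Lot A ($134), Rossi→Lot C ($125), Farahani→Lot E ($131); total welfare W = $551.
Rivera receives Lot B at value $161, so the others get W − 161 = $390.
Without Rivera: best allocation of the remaining 3 bidders over all 4 lots is Watson→Lot C ($161), Rossi→Lot E ($117), Farahani→Lot B ($157), total $435.
VCG payment = (others' best without Rivera) − (others' welfare with Rivera) = 435 − 390 = $45.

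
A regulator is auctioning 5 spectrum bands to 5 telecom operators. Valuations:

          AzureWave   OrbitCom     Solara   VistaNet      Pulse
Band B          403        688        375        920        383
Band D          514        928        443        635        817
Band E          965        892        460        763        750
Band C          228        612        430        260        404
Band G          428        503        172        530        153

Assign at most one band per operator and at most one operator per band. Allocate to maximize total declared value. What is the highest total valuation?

Optimal: AzureWave→Band E ($965M), OrbitCom→Band G ($503M), Solara→Band C ($430M), VistaNet→Band B ($920M), Pulse→Band D ($817M) — total 965+503+430+920+817 = $3635M.
Row-greedy (each operator in turn takes its best remaining band) gives $3396M, worse by 239.
Swapping Pulse↔VistaNet (Pulse→Band B $383M, VistaNet→Band D $635M) loses 719.
No other one-to-one assignment exceeds $3635M.

Max total: $3635M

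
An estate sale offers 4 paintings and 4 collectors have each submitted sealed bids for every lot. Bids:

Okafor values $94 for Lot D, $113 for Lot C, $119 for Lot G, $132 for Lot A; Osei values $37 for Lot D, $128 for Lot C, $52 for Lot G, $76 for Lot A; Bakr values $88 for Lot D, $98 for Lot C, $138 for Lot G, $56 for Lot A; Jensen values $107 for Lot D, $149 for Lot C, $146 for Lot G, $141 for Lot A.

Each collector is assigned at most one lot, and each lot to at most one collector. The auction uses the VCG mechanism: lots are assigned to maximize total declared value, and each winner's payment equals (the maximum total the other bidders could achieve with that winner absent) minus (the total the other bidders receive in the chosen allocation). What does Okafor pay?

Efficient allocation: Okafor→Lot A ($132), Osei→Lot C ($128), Bakr→Lot G ($138), Jensen→Lot D ($107); total welfare W = $505.
Okafor receives Lot A at value $132, so the others get W − 132 = $373.
Without Okafor: best allocation of the remaining 3 bidders over all 4 lots is Osei→Lot C ($128), Bakr→Lot G ($138), Jensen→Lot A ($141), total $407.
VCG payment = (others' best without Okafor) − (others' welfare with Okafor) = 407 − 373 = $34.

Okafor pays $34.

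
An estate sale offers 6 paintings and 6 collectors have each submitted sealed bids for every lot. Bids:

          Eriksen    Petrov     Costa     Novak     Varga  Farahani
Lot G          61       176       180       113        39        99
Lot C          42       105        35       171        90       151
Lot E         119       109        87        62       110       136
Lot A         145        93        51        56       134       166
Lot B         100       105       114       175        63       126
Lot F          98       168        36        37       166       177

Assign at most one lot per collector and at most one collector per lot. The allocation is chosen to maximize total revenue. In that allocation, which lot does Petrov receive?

Optimal: Eriksen→Lot A ($145), Petrov→Lot F ($168), Costa→Lot G ($180), Novak→Lot B ($175), Varga→Lot E ($110), Farahani→Lot C ($151) — total 145+168+180+175+110+151 = $929.
Max-entry greedy (repeatedly take the single best remaining cell) gives $892, worse by 37.
No other one-to-one assignment exceeds $929.
Petrov's own top lot is Lot G ($176), but forcing Petrov→Lot G and reassigning the rest optimally gives only $912 — worse by 17.

Petrov receives Lot F.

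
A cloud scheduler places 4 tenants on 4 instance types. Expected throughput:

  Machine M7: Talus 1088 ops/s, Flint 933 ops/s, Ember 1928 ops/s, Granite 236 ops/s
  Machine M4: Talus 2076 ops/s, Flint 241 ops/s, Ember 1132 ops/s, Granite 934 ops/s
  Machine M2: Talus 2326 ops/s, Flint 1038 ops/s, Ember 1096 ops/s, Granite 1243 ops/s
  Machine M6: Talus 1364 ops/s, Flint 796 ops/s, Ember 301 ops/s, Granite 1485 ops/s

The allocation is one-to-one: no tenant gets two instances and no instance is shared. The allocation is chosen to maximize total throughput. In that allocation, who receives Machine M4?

Treat this as an assignment problem: match each tenant to one instance.
Optimal: Talus→Machine M4 (2076 ops/s), Flint→Machine M2 (1038 ops/s), Ember→Machine M7 (1928 ops/s), Granite→Machine M6 (1485 ops/s) — total 2076+1038+1928+1485 = 6527 ops/s.
Column-greedy (each instance in turn goes to its best remaining tenant) gives 6043 ops/s, worse by 484.
Talus's own top instance is Machine M2 (2326 ops/s), but forcing Talus→Machine M2 and reassigning the rest optimally gives only 5984 ops/s — worse by 543.

Talus receives Machine M4.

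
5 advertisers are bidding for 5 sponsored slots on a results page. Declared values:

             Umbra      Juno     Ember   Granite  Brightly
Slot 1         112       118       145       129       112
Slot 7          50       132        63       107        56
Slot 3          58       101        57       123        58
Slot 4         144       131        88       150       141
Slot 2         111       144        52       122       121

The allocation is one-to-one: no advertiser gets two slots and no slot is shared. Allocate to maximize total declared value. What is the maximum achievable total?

Max total: $665

This is the linear assignment problem.
Optimal: Umbra→Slot 4 ($144), Juno→Slot 7 ($132), Ember→Slot 1 ($145), Granite→Slot 3 ($123), Brightly→Slot 2 ($121) — total 144+132+145+123+121 = $665.
Max-entry greedy (repeatedly take the single best remaining cell) gives $553, worse by 112.
Swapping Granite↔Juno (Granite→Slot 7 $107, Juno→Slot 3 $101) loses 47.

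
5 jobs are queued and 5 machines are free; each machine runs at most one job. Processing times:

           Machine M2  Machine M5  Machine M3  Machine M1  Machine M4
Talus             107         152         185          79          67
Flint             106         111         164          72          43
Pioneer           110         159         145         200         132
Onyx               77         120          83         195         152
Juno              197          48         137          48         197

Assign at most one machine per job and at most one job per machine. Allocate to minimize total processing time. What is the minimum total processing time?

Minimum total: 363 min

Optimal: Talus→Machine M1 (79 min), Flint→Machine M4 (43 min), Pioneer→Machine M2 (110 min), Onyx→Machine M3 (83 min), Juno→Machine M5 (48 min) — total 79+43+110+83+48 = 363 min.
Row-greedy (each job in turn takes its cheapest remaining machine) gives 380 min, worse by 17.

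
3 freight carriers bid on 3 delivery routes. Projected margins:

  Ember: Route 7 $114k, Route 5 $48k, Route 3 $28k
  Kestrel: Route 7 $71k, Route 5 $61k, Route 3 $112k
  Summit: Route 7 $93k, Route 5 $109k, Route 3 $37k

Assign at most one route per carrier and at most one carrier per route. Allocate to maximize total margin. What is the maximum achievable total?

Maximum total: $335k

Optimal: Ember→Route 7 ($114k), Kestrel→Route 3 ($112k), Summit→Route 5 ($109k) — total 114+112+109 = $335k.
Next-best assignment: Ember→Route 5, Kestrel→Route 3, Summit→Route 7 = $253k.
Swapping Summit↔Ember (Summit→Route 7 $93k, Ember→Route 5 $48k) loses 82.
Checked against all permutations: $335k is optimal.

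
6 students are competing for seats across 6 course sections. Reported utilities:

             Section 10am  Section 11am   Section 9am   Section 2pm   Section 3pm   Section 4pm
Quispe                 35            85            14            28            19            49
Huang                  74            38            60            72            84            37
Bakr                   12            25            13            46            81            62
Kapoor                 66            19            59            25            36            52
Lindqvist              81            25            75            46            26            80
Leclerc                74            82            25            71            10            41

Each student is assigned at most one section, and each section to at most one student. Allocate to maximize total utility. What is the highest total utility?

Max total: 451 points

Optimal: Quispe→Section 11am (85 points), Huang→Section 2pm (72 points), Bakr→Section 3pm (81 points), Kapoor→Section 9am (59 points), Lindqvist→Section 4pm (80 points), Leclerc→Section 10am (74 points) — total 85+72+81+59+80+74 = 451 points.
Every other assignment is strictly worse.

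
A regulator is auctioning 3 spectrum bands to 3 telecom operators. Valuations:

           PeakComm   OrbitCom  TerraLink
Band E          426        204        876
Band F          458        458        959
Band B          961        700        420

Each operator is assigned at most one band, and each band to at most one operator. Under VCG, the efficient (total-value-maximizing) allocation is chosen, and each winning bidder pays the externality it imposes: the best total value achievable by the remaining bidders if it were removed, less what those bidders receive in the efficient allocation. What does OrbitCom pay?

OrbitCom pays $83M.

Efficient allocation: PeakComm→Band B ($961M), OrbitCom→Band F ($458M), TerraLink→Band E ($876M); total welfare W = $2295M.
OrbitCom receives Band F at value $458M, so the others get W − 458 = $1837M.
Without OrbitCom: best allocation of the remaining 2 bidders over all 3 bands is PeakComm→Band B ($961M), TerraLink→Band F ($959M), total $1920M.
VCG payment = (others' best without OrbitCom) − (others' welfare with OrbitCom) = 1920 − 1837 = $83M.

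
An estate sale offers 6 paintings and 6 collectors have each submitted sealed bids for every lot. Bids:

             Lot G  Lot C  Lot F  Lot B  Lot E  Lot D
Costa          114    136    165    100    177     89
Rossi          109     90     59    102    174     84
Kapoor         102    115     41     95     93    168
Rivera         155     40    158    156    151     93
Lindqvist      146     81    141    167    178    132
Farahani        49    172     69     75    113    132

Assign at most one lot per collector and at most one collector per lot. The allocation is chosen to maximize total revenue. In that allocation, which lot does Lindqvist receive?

Optimal: Costa→Lot F ($165), Rossi→Lot E ($174), Kapoor→Lot D ($168), Rivera→Lot G ($155), Lindqvist→Lot B ($167), Farahani→Lot C ($172) — total 165+174+168+155+167+172 = $1001.
Row-greedy (each collector in turn takes its best remaining lot) gives $951, worse by 50.
Every other assignment is strictly worse.
Lindqvist's own top lot is Lot E ($178), but forcing Lindqvist→Lot E and reassigning the rest optimally gives only $948 — worse by 53.

Lindqvist receives Lot B.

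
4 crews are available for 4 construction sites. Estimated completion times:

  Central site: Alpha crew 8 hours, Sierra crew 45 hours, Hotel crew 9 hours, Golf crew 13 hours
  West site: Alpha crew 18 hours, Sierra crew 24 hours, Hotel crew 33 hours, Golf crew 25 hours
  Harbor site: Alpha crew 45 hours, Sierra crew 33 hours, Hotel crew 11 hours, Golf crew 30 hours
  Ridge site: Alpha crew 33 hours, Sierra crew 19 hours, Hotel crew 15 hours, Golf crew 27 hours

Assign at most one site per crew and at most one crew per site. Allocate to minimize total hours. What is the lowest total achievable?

Optimal: Alpha crew→West site (18 hours), Sierra crew→Ridge site (19 hours), Hotel crew→Harbor site (11 hours), Golf crew→Central site (13 hours) — total 18+19+11+13 = 61 hours.
Column-greedy (each site in turn goes to its cheapest remaining crew) gives 70 hours, worse by 9.
Every other assignment is strictly worse.

Minimum total: 61 hours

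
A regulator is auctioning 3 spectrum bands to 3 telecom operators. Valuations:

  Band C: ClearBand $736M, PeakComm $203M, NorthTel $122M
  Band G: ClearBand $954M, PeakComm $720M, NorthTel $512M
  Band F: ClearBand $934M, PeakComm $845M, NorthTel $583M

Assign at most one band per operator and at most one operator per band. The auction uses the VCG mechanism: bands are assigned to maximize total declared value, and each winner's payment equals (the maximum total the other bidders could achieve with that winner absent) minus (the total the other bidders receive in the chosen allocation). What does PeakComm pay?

Efficient allocation: ClearBand→Band C ($736M), PeakComm→Band F ($845M), NorthTel→Band G ($512M); total welfare W = $2093M.
PeakComm receives Band F at value $845M, so the others get W − 845 = $1248M.
Without PeakComm: best allocation of the remaining 2 bidders over all 3 bands is ClearBand→Band G ($954M), NorthTel→Band F ($583M), total $1537M.
VCG payment = (others' best without PeakComm) − (others' welfare with PeakComm) = 1537 − 1248 = $289M.

PeakComm pays $289M.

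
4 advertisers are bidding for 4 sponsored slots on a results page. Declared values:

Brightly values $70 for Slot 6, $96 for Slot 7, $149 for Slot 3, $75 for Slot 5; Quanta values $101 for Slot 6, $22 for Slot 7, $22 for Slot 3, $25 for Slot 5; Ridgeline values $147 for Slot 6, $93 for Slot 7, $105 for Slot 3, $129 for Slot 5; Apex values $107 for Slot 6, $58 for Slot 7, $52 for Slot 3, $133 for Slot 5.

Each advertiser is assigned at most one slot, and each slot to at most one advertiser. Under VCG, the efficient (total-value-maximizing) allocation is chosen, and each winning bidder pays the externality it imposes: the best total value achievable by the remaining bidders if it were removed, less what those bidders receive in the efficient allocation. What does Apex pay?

Efficient allocation: Brightly→Slot 3 ($149), Quanta→Slot 6 ($101), Ridgeline→Slot 7 ($93), Apex→Slot 5 ($133); total welfare W = $476.
Apex receives Slot 5 at value $133, so the others get W − 133 = $343.
Without Apex: best allocation of the remaining 3 bidders over all 4 slots is Brightly→Slot 3 ($149), Quanta→Slot 6 ($101), Ridgeline→Slot 5 ($129), total $379.
VCG payment = (others' best without Apex) − (others' welfare with Apex) = 379 − 343 = $36.

Apex pays $36.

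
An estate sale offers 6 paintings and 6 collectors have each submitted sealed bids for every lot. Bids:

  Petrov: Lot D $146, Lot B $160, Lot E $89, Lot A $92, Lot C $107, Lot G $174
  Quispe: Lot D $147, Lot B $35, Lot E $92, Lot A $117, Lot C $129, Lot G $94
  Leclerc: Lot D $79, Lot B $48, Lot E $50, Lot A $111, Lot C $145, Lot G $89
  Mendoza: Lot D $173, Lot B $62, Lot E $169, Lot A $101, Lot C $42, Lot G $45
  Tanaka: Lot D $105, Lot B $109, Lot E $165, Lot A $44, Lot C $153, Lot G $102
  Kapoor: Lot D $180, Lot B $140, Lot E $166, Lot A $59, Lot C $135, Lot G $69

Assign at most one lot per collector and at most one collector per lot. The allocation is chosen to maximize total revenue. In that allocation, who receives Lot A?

Quispe receives Lot A.

Optimal: Petrov→Lot G ($174), Quispe→Lot A ($117), Leclerc→Lot C ($145), Mendoza→Lot D ($173), Tanaka→Lot E ($165), Kapoor→Lot B ($140) — total 174+117+145+173+165+140 = $914.
Row-greedy (each collector in turn takes its best remaining lot) gives $803, worse by 111.
Next-best assignment: Petrov→Lot G, Quispe→Lot D, Leclerc→Lot A, Mendoza→Lot E, Tanaka→Lot C, Kapoor→Lot B = $894.
Every other assignment is strictly worse.
Quispe's own top lot is Lot D ($147), but forcing Quispe→Lot D and reassigning the rest optimally gives only $894 — worse by 20.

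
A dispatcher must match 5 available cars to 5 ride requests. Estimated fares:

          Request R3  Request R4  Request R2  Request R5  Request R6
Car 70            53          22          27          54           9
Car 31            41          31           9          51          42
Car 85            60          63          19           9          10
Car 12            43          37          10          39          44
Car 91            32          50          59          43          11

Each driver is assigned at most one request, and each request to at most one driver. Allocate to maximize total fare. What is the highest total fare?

Treat this as an assignment problem: match each driver to one request.
Optimal: Car 70→Request R3 ($53), Car 31→Request R5 ($51), Car 85→Request R4 ($63), Car 12→Request R6 ($44), Car 91→Request R2 ($59) — total 53+51+63+44+59 = $270.
Every other assignment is strictly worse.

Max total: $270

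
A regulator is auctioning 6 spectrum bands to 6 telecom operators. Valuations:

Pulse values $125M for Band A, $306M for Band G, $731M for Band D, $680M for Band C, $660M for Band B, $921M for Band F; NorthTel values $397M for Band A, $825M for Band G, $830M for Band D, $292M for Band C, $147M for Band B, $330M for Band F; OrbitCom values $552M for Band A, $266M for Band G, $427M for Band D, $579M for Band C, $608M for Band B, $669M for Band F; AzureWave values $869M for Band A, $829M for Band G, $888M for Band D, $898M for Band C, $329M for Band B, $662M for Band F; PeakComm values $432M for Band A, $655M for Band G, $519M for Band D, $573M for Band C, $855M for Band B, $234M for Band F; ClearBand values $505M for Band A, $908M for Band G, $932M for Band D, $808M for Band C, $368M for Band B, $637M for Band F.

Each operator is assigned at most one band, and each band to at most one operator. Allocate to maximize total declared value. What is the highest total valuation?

Maximum total: $4983M

Optimal: Pulse→Band F ($921M), NorthTel→Band G ($825M), OrbitCom→Band A ($552M), AzureWave→Band C ($898M), PeakComm→Band B ($855M), ClearBand→Band D ($932M) — total 921+825+552+898+855+932 = $4983M.
Column-greedy (each band in turn goes to its best remaining operator) gives $4811M, worse by 172.
No other one-to-one assignment exceeds $4983M.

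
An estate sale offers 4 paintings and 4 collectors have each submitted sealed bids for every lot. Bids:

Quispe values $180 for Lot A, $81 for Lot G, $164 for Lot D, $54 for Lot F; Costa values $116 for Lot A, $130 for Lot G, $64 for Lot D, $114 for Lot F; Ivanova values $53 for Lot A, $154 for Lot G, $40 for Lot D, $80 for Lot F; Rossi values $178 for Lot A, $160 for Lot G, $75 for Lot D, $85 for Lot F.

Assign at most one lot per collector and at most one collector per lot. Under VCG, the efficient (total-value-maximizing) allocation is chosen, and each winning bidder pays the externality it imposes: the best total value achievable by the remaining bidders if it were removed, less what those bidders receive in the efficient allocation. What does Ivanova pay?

Ivanova pays $16.

Efficient allocation: Quispe→Lot D ($164), Costa→Lot F ($114), Ivanova→Lot G ($154), Rossi→Lot A ($178); total welfare W = $610.
Ivanova receives Lot G at value $154, so the others get W − 154 = $456.
Without Ivanova: best allocation of the remaining 3 bidders over all 4 lots is Quispe→Lot D ($164), Costa→Lot G ($130), Rossi→Lot A ($178), total $472.
VCG payment = (others' best without Ivanova) − (others' welfare with Ivanova) = 472 − 456 = $16.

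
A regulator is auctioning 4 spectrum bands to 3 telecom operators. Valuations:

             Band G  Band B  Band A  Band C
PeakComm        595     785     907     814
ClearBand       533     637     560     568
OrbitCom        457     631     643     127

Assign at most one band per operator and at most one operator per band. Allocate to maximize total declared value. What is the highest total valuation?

Max total: $2106M

Optimal: PeakComm→Band A ($907M), ClearBand→Band C ($568M), OrbitCom→Band B ($631M) — total 907+568+631 = $2106M.
Max-entry greedy (repeatedly take the single best remaining cell) gives $2001M, worse by 105.
Next-best assignment: PeakComm→Band C, ClearBand→Band B, OrbitCom→Band A = $2094M.
Swapping ClearBand↔PeakComm (ClearBand→Band A $560M, PeakComm→Band C $814M) loses 101.
No other one-to-one assignment exceeds $2106M.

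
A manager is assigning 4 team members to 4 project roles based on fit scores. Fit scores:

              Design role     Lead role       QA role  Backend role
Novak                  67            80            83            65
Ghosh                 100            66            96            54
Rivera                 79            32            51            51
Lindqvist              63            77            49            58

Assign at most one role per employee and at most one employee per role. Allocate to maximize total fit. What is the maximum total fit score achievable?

Optimal: Novak→Backend role (65 pts), Ghosh→QA role (96 pts), Rivera→Design role (79 pts), Lindqvist→Lead role (77 pts) — total 65+96+79+77 = 317 pts.
Row-greedy (each employee in turn takes its best remaining role) gives 311 pts, worse by 6.

Maximum total: 317 pts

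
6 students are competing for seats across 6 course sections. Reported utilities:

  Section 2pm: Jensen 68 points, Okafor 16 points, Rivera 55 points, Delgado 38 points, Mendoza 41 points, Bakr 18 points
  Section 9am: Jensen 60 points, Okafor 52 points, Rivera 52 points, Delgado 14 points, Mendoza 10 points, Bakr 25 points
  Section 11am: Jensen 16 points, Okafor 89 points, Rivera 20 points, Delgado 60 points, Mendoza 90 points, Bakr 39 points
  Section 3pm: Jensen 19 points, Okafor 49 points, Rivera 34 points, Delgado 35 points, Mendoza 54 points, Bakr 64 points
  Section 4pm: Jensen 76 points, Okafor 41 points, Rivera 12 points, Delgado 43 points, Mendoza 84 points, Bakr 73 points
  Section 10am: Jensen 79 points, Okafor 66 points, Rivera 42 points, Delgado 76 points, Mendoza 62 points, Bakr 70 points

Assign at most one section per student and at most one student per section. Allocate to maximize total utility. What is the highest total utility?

This is a one-to-one assignment (maximum-weight bipartite matching).
Optimal: Jensen→Section 2pm (68 points), Okafor→Section 11am (89 points), Rivera→Section 9am (52 points), Delgado→Section 10am (76 points), Mendoza→Section 4pm (84 points), Bakr→Section 3pm (64 points) — total 68+89+52+76+84+64 = 433 points.
Every other assignment is strictly worse.

Max total: 433 points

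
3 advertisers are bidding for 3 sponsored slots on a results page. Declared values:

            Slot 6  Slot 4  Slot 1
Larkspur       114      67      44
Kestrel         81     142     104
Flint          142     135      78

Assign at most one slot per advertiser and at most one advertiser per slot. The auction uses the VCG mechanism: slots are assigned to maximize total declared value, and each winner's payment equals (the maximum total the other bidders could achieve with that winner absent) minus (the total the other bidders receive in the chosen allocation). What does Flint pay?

Efficient allocation: Larkspur→Slot 6 ($114), Kestrel→Slot 1 ($104), Flint→Slot 4 ($135); total welfare W = $353.
Flint receives Slot 4 at value $135, so the others get W − 135 = $218.
Without Flint: best allocation of the remaining 2 bidders over all 3 slots is Larkspur→Slot 6 ($114), Kestrel→Slot 4 ($142), total $256.
VCG payment = (others' best without Flint) − (others' welfare with Flint) = 256 − 218 = $38.

Flint pays $38.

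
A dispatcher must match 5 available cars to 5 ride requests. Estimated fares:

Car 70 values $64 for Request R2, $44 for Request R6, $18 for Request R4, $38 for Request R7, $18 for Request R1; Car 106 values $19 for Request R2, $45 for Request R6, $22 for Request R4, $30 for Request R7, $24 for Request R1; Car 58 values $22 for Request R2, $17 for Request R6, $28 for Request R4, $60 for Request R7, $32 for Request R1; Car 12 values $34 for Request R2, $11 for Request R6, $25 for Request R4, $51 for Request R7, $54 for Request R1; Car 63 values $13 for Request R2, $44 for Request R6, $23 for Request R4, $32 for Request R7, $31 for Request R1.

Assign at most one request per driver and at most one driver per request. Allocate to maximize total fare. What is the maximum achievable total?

Max total: $246

This is the linear assignment problem.
Optimal: Car 70→Request R2 ($64), Car 106→Request R6 ($45), Car 58→Request R7 ($60), Car 12→Request R1 ($54), Car 63→Request R4 ($23) — total 64+45+60+54+23 = $246.
Column-greedy (each request in turn goes to its best remaining driver) gives $219, worse by 27.
Next-best assignment: Car 70→Request R2, Car 106→Request R4, Car 58→Request R7, Car 12→Request R1, Car 63→Request R6 = $244.
Swapping Car 70↔Car 63 (Car 70→Request R4 $18, Car 63→Request R2 $13) loses 56.
No other one-to-one assignment exceeds $246.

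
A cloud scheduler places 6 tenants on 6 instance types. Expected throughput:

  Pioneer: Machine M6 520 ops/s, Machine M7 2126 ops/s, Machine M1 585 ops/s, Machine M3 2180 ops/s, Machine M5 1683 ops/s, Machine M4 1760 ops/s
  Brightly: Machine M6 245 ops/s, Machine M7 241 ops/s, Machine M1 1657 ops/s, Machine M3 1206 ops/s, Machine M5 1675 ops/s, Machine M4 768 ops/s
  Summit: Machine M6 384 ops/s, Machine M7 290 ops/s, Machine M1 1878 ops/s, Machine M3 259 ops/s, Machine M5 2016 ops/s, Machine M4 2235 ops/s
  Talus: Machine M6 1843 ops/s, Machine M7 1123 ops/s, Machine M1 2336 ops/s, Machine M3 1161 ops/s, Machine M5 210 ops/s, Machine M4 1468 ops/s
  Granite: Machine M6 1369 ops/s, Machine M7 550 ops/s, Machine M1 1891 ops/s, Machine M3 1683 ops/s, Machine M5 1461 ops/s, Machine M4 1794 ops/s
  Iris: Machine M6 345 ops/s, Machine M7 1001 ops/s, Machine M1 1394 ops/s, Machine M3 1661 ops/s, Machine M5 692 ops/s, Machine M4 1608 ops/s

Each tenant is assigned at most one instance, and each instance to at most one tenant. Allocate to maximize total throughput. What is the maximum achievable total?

This is a one-to-one assignment (maximum-weight bipartite matching).
Optimal: Pioneer→Machine M7 (2126 ops/s), Brightly→Machine M5 (1675 ops/s), Summit→Machine M4 (2235 ops/s), Talus→Machine M6 (1843 ops/s), Granite→Machine M1 (1891 ops/s), Iris→Machine M3 (1661 ops/s) — total 2126+1675+2235+1843+1891+1661 = 11431 ops/s.
Checked against all permutations: 11431 ops/s is optimal.

Maximum total: 11431 ops/s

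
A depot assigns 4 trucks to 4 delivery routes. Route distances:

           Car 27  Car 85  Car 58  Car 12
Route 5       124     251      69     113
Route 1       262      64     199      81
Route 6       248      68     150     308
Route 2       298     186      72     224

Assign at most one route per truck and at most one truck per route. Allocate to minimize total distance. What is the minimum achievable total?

Optimal: Car 27→Route 5 (124 km), Car 85→Route 6 (68 km), Car 58→Route 2 (72 km), Car 12→Route 1 (81 km) — total 124+68+72+81 = 345 km.
Next-best assignment: Car 27→Route 6, Car 85→Route 1, Car 58→Route 2, Car 12→Route 5 = 497 km.

Min total: 345 km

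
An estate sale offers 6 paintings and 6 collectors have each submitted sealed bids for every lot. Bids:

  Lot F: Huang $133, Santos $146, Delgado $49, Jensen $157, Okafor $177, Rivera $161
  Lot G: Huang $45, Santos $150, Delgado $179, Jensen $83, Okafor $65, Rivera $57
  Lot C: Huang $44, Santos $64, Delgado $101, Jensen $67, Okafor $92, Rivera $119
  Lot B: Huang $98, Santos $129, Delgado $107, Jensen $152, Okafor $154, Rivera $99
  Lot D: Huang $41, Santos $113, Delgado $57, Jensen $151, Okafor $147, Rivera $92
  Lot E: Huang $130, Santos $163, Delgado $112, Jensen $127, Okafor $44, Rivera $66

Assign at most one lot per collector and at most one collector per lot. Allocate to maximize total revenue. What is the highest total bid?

Maximum total: $899

Optimal: Huang→Lot F ($133), Santos→Lot E ($163), Delgado→Lot G ($179), Jensen→Lot D ($151), Okafor→Lot B ($154), Rivera→Lot C ($119) — total 133+163+179+151+154+119 = $899.
Column-greedy (each lot in turn goes to its best remaining collector) gives $870, worse by 29.
Next-best assignment: Huang→Lot F, Santos→Lot E, Delgado→Lot G, Jensen→Lot B, Okafor→Lot D, Rivera→Lot C = $893.
Every other assignment is strictly worse.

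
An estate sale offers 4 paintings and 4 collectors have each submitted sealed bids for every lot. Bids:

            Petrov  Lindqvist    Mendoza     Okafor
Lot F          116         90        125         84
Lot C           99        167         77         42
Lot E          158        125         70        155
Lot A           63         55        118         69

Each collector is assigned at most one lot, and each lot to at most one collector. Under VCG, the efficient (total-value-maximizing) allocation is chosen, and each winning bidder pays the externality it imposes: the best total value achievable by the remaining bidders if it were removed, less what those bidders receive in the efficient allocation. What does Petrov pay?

Efficient allocation: Petrov→Lot F ($116), Lindqvist→Lot C ($167), Mendoza→Lot A ($118), Okafor→Lot E ($155); total welfare W = $556.
Petrov receives Lot F at value $116, so the others get W − 116 = $440.
Without Petrov: best allocation of the remaining 3 bidders over all 4 lots is Lindqvist→Lot C ($167), Mendoza→Lot F ($125), Okafor→Lot E ($155), total $447.
VCG payment = (others' best without Petrov) − (others' welfare with Petrov) = 447 − 440 = $7.

Petrov pays $7.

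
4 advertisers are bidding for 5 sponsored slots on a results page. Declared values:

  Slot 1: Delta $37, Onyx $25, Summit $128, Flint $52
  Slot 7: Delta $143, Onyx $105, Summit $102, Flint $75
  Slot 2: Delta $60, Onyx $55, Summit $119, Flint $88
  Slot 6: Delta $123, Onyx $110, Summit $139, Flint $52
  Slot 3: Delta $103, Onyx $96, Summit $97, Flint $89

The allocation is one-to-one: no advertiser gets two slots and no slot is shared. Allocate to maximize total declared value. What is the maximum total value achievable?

Optimal: Delta→Slot 7 ($143), Onyx→Slot 6 ($110), Summit→Slot 1 ($128), Flint→Slot 3 ($89) — total 143+110+128+89 = $470.
Column-greedy (each slot in turn goes to its best remaining advertiser) gives $469, worse by 1.
Every other assignment is strictly worse.

Max total: $470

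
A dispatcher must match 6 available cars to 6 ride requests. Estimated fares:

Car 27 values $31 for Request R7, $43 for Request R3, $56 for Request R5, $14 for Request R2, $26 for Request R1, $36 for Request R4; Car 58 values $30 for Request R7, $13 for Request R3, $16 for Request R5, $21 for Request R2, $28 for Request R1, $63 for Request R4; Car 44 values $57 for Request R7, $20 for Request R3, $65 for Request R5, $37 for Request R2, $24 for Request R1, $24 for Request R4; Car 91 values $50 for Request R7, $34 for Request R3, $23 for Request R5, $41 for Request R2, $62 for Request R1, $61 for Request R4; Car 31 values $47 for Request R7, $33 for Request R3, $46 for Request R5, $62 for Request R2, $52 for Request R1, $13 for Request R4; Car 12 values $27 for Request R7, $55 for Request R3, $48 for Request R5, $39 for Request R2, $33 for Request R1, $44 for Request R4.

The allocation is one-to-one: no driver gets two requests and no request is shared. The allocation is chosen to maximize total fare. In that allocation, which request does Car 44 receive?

Car 44 receives Request R7.

Optimal: Car 27→Request R5 ($56), Car 58→Request R4 ($63), Car 44→Request R7 ($57), Car 91→Request R1 ($62), Car 31→Request R2 ($62), Car 12→Request R3 ($55) — total 56+63+57+62+62+55 = $355.
Max-entry greedy (repeatedly take the single best remaining cell) gives $338, worse by 17.
Swapping Car 12↔Car 91 (Car 12→Request R1 $33, Car 91→Request R3 $34) loses 50.
Car 44's own top request is Request R5 ($65), but forcing Car 44→Request R5 and reassigning the rest optimally gives only $338 — worse by 17.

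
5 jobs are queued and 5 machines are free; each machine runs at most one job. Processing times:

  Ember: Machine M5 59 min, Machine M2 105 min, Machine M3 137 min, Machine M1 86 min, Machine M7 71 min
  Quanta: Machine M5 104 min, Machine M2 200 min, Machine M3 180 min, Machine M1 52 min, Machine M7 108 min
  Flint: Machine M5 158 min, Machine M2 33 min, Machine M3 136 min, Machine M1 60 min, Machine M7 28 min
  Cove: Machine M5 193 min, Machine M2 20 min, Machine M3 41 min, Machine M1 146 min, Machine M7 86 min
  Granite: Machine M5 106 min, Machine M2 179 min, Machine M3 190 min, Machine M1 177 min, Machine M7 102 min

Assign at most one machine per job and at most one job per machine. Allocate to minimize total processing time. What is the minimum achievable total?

Optimal: Ember→Machine M5 (59 min), Quanta→Machine M1 (52 min), Flint→Machine M2 (33 min), Cove→Machine M3 (41 min), Granite→Machine M7 (102 min) — total 59+52+33+41+102 = 287 min.
Checked against all permutations: 287 min is optimal.

Minimum total: 287 min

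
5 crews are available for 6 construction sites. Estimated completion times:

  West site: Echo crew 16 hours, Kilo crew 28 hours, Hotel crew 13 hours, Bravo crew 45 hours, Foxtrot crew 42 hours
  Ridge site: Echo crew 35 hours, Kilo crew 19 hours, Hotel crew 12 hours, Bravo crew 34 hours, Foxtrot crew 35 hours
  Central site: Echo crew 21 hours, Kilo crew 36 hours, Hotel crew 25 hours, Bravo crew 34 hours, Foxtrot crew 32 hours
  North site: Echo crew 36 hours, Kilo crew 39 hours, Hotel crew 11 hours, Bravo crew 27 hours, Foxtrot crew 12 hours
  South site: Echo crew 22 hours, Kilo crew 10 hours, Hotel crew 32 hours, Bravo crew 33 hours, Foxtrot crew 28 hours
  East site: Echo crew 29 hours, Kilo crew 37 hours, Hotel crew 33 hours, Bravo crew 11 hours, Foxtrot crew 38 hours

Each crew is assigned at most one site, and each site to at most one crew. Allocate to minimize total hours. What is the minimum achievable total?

Optimal: Echo crew→West site (16 hours), Kilo crew→South site (10 hours), Hotel crew→Ridge site (12 hours), Bravo crew→East site (11 hours), Foxtrot crew→North site (12 hours) — total 16+10+12+11+12 = 61 hours.
Column-greedy (each site in turn goes to its cheapest remaining crew) gives 98 hours, worse by 37.
Swapping Hotel crew↔Foxtrot crew (Hotel crew→North site 11 hours, Foxtrot crew→Ridge site 35 hours) adds 22.

Min total: 61 hours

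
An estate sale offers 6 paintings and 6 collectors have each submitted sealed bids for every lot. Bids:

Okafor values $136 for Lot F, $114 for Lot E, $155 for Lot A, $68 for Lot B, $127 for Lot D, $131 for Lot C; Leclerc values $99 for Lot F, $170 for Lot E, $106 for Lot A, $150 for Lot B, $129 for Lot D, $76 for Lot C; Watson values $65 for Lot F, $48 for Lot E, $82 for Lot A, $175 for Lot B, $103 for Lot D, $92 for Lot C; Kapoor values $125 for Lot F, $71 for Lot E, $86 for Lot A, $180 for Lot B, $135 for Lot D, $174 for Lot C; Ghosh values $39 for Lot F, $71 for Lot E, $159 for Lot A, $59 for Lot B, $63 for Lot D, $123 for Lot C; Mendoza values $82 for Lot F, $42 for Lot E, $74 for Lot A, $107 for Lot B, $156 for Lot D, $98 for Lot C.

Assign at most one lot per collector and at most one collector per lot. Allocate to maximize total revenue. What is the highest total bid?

Max total: $970

This is a one-to-one assignment (maximum-weight bipartite matching).
Optimal: Okafor→Lot F ($136), Leclerc→Lot E ($170), Watson→Lot B ($175), Kapoor→Lot C ($174), Ghosh→Lot A ($159), Mendoza→Lot D ($156) — total 136+170+175+174+159+156 = $970.
Next-best assignment: Okafor→Lot C, Leclerc→Lot E, Watson→Lot B, Kapoor→Lot F, Ghosh→Lot A, Mendoza→Lot D = $916.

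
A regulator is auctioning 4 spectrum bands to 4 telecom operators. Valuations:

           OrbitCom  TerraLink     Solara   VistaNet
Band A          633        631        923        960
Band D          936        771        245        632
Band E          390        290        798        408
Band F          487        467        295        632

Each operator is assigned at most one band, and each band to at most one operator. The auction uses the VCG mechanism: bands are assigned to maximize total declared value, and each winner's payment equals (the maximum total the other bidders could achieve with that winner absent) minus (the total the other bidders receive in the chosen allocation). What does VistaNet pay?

Efficient allocation: OrbitCom→Band D ($936M), TerraLink→Band F ($467M), Solara→Band E ($798M), VistaNet→Band A ($960M); total welfare W = $3161M.
VistaNet receives Band A at value $960M, so the others get W − 960 = $2201M.
Without VistaNet: best allocation of the remaining 3 bidders over all 4 bands is OrbitCom→Band D ($936M), TerraLink→Band A ($631M), Solara→Band E ($798M), total $2365M.
VCG payment = (others' best without VistaNet) − (others' welfare with VistaNet) = 2365 − 2201 = $164M.

VistaNet pays $164M.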